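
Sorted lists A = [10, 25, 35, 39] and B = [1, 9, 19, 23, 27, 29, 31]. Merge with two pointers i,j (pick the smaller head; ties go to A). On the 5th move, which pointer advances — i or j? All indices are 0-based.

j

[i=0,j=0] A[i]=10>B[j]=1 take 1 → j++
[i=0,j=1] A[i]=10>B[j]=9 take 9 → j++
[i=0,j=2] A[i]=10<=B[j]=19 take 10 → i++
[i=1,j=2] A[i]=25>B[j]=19 take 19 → j++
[i=1,j=3] A[i]=25>B[j]=23 take 23 → j++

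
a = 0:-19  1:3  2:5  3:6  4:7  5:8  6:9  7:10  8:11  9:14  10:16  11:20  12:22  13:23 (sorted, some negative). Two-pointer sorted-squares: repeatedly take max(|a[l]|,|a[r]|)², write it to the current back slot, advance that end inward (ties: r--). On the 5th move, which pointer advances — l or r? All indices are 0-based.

r

[0,13] |-19|<=|23| out[13]=529 → r--
[0,12] |-19|<=|22| out[12]=484 → r--
[0,11] |-19|<=|20| out[11]=400 → r--
[0,10] |-19|>|16| out[10]=361 → l++
[1,10] |3|<=|16| out[9]=256 → r--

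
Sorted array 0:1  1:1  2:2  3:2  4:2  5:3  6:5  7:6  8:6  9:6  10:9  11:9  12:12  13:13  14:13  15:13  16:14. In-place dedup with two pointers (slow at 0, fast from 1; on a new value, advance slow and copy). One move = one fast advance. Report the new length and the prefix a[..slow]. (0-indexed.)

length 9; prefix = [1, 2, 3, 5, 6, 9, 12, 13, 14]

(s=0,f=1) a[fast]=1=a[slow] dup → fast++
(s=0,f=2) a[fast]=2≠a[slow]=1 write a[1]=2 → slow++,fast++
(s=1,f=3) a[fast]=2=a[slow] dup → fast++
(s=1,f=4) a[fast]=2=a[slow] dup → fast++
(s=1,f=5) a[fast]=3≠a[slow]=2 write a[2]=3 → slow++,fast++
(s=2,f=6) a[fast]=5≠a[slow]=3 write a[3]=5 → slow++,fast++
(s=3,f=7) a[fast]=6≠a[slow]=5 write a[4]=6 → slow++,fast++
(s=4,f=8) a[fast]=6=a[slow] dup → fast++
(s=4,f=9) a[fast]=6=a[slow] dup → fast++
(s=4,f=10) a[fast]=9≠a[slow]=6 write a[5]=9 → slow++,fast++
(s=5,f=11) a[fast]=9=a[slow] dup → fast++
(s=5,f=12) a[fast]=12≠a[slow]=9 write a[6]=12 → slow++,fast++
(s=6,f=13) a[fast]=13≠a[slow]=12 write a[7]=13 → slow++,fast++
(s=7,f=14) a[fast]=13=a[slow] dup → fast++
(s=7,f=15) a[fast]=13=a[slow] dup → fast++
(s=7,f=16) a[fast]=14≠a[slow]=13 write a[8]=14 → slow++,fast++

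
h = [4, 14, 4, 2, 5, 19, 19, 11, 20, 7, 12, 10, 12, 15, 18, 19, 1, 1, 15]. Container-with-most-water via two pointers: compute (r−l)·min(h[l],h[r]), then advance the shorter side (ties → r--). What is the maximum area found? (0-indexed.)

[0,18] min(4,15)*18=72 best=72 * → l++
[1,18] min(14,15)*17=238 best=238 * → l++
[2,18] min(4,15)*16=64 best=238 → l++
[3,18] min(2,15)*15=30 best=238 → l++
[4,18] min(5,15)*14=70 best=238 → l++
[5,18] min(19,15)*13=195 best=238 → r--
[5,17] min(19,1)*12=12 best=238 → r--
[5,16] min(19,1)*11=11 best=238 → r--
[5,15] min(19,19)*10=190 best=238 → r--
[5,14] min(19,18)*9=162 best=238 → r--
[5,13] min(19,15)*8=120 best=238 → r--
[5,12] min(19,12)*7=84 best=238 → r--
[5,11] min(19,10)*6=60 best=238 → r--
[5,10] min(19,12)*5=60 best=238 → r--
[5,9] min(19,7)*4=28 best=238 → r--
[5,8] min(19,20)*3=57 best=238 → l++
[6,8] min(19,20)*2=38 best=238 → l++
[7,8] min(11,20)*1=11 best=238 → l++

max area = 238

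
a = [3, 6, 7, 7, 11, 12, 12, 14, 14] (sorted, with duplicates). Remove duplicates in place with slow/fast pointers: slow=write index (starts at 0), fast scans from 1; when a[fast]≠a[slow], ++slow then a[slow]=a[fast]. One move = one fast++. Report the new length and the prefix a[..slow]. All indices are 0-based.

slow=0 fast=1: a[fast]=6≠a[slow]=3 write a[1]=6, slow++,fast++
slow=1 fast=2: a[fast]=7≠a[slow]=6 write a[2]=7, slow++,fast++
slow=2 fast=3: a[fast]=7=a[slow] dup, fast++
slow=2 fast=4: a[fast]=11≠a[slow]=7 write a[3]=11, slow++,fast++
slow=3 fast=5: a[fast]=12≠a[slow]=11 write a[4]=12, slow++,fast++
slow=4 fast=6: a[fast]=12=a[slow] dup, fast++
slow=4 fast=7: a[fast]=14≠a[slow]=12 write a[5]=14, slow++,fast++
slow=5 fast=8: a[fast]=14=a[slow] dup, fast++

length 6; prefix = [3, 6, 7, 11, 12, 14]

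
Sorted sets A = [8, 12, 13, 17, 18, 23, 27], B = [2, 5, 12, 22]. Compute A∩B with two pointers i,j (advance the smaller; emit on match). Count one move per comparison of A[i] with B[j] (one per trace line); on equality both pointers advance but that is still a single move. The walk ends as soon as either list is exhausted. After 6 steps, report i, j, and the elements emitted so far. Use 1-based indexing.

i=1 j=1: 8>2, j++
i=1 j=2: 8>5, j++
i=1 j=3: 8<12, i++
i=2 j=3: 12==12 emit, i++,j++
i=3 j=4: 13<22, i++
i=4 j=4: 17<22, i++

i=5, j=4, emitted=[12]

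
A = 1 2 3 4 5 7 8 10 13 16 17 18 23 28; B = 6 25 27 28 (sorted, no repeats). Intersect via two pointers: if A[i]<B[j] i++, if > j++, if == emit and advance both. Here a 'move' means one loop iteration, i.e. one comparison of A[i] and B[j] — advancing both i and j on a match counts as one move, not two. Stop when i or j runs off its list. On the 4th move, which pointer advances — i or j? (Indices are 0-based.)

i=0 j=0: 1<6, i++
i=1 j=0: 2<6, i++
i=2 j=0: 3<6, i++
i=3 j=0: 4<6, i++

i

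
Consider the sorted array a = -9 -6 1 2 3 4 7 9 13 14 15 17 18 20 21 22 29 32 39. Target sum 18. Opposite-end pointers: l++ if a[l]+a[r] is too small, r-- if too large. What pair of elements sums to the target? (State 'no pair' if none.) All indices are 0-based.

[0,18] -9+39=30 >18 → r--
[0,17] -9+32=23 >18 → r--
[0,16] -9+29=20 >18 → r--
[0,15] -9+22=13 <18 → l++
[1,15] -6+22=16 <18 → l++
[2,15] 1+22=23 >18 → r--
[2,14] 1+21=22 >18 → r--
[2,13] 1+20=21 >18 → r--
[2,12] 1+18=19 >18 → r--
[2,11] 1+17=18 → found

(1, 17)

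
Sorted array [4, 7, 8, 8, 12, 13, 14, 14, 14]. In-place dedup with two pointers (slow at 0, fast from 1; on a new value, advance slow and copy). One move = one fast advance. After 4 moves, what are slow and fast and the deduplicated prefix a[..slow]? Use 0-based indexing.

slow=0 fast=1: a[fast]=7≠a[slow]=4 write a[1]=7, slow++,fast++
slow=1 fast=2: a[fast]=8≠a[slow]=7 write a[2]=8, slow++,fast++
slow=2 fast=3: a[fast]=8=a[slow] dup, fast++
slow=2 fast=4: a[fast]=12≠a[slow]=8 write a[3]=12, slow++,fast++

slow=3, fast=5, prefix=[4, 7, 8, 12]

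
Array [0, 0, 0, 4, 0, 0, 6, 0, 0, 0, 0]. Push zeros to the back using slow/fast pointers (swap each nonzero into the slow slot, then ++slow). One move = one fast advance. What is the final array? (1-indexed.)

[4, 6, 0, 0, 0, 0, 0, 0, 0, 0, 0]

(s=1,f=1) a[fast]=0 → fast++
(s=1,f=2) a[fast]=0 → fast++
(s=1,f=3) a[fast]=0 → fast++
(s=1,f=4) a[fast]=4≠0 swap→a[1]=4 → slow++,fast++
(s=2,f=5) a[fast]=0 → fast++
(s=2,f=6) a[fast]=0 → fast++
(s=2,f=7) a[fast]=6≠0 swap→a[2]=6 → slow++,fast++
(s=3,f=8) a[fast]=0 → fast++
(s=3,f=9) a[fast]=0 → fast++
(s=3,f=10) a[fast]=0 → fast++
(s=3,f=11) a[fast]=0 → fast++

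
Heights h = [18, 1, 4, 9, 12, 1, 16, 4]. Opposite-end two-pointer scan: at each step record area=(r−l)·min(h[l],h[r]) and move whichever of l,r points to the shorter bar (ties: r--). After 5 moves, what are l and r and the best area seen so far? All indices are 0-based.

l=0, r=2, best area=96

l=0 r=7: min(18,4)*7=28 best=28 *, r--
l=0 r=6: min(18,16)*6=96 best=96 *, r--
l=0 r=5: min(18,1)*5=5 best=96, r--
l=0 r=4: min(18,12)*4=48 best=96, r--
l=0 r=3: min(18,9)*3=27 best=96, r--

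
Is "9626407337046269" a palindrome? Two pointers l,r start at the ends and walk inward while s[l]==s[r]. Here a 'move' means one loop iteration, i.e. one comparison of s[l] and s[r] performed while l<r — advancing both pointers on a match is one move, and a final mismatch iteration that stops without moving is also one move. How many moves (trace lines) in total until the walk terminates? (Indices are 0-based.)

8 moves

[0,15] '9'=='9' → l++,r--
[1,14] '6'=='6' → l++,r--
[2,13] '2'=='2' → l++,r--
[3,12] '6'=='6' → l++,r--
[4,11] '4'=='4' → l++,r--
[5,10] '0'=='0' → l++,r--
[6,9] '7'=='7' → l++,r--
[7,8] '3'=='3' → l++,r--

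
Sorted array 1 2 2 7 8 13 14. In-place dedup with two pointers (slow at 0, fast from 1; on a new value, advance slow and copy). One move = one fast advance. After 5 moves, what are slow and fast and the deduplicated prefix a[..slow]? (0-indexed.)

slow=4, fast=6, prefix=[1, 2, 7, 8, 13]

(s=0,f=1) a[fast]=2≠a[slow]=1 write a[1]=2 → slow++,fast++
(s=1,f=2) a[fast]=2=a[slow] dup → fast++
(s=1,f=3) a[fast]=7≠a[slow]=2 write a[2]=7 → slow++,fast++
(s=2,f=4) a[fast]=8≠a[slow]=7 write a[3]=8 → slow++,fast++
(s=3,f=5) a[fast]=13≠a[slow]=8 write a[4]=13 → slow++,fast++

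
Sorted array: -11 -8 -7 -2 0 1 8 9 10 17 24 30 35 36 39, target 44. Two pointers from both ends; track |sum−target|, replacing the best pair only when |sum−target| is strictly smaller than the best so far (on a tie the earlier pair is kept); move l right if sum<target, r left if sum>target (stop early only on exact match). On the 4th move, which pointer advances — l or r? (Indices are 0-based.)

l

l=0 r=14: -11+39=28 d=16 *, l++
l=1 r=14: -8+39=31 d=13 *, l++
l=2 r=14: -7+39=32 d=12 *, l++
l=3 r=14: -2+39=37 d=7 *, l++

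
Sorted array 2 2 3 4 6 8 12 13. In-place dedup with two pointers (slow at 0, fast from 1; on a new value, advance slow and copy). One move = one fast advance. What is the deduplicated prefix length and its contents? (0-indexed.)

length 7; prefix = [2, 3, 4, 6, 8, 12, 13]

slow=0 fast=1: a[fast]=2=a[slow] dup, fast++
slow=0 fast=2: a[fast]=3≠a[slow]=2 write a[1]=3, slow++,fast++
slow=1 fast=3: a[fast]=4≠a[slow]=3 write a[2]=4, slow++,fast++
slow=2 fast=4: a[fast]=6≠a[slow]=4 write a[3]=6, slow++,fast++
slow=3 fast=5: a[fast]=8≠a[slow]=6 write a[4]=8, slow++,fast++
slow=4 fast=6: a[fast]=12≠a[slow]=8 write a[5]=12, slow++,fast++
slow=5 fast=7: a[fast]=13≠a[slow]=12 write a[6]=13, slow++,fast++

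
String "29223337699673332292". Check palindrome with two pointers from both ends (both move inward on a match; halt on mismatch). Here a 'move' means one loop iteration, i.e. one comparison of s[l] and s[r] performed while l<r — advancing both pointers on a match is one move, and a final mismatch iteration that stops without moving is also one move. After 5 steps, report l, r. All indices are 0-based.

[0,19] '2'=='2' → l++,r--
[1,18] '9'=='9' → l++,r--
[2,17] '2'=='2' → l++,r--
[3,16] '2'=='2' → l++,r--
[4,15] '3'=='3' → l++,r--

l=5, r=14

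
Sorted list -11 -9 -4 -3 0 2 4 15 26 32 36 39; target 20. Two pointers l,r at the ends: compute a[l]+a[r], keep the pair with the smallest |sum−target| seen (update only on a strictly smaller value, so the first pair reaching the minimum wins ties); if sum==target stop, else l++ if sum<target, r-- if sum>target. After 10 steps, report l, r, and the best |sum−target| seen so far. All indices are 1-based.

l=1 r=12: -11+39=28 d=8 *, r--
l=1 r=11: -11+36=25 d=5 *, r--
l=1 r=10: -11+32=21 d=1 *, r--
l=1 r=9: -11+26=15 d=5, l++
l=2 r=9: -9+26=17 d=3, l++
l=3 r=9: -4+26=22 d=2, r--
l=3 r=8: -4+15=11 d=9, l++
l=4 r=8: -3+15=12 d=8, l++
l=5 r=8: 0+15=15 d=5, l++
l=6 r=8: 2+15=17 d=3, l++

l=7, r=8, best |Δ|=1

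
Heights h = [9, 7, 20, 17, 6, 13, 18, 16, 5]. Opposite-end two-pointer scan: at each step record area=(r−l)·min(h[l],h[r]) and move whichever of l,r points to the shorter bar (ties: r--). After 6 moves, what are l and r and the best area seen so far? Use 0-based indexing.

[0,8] min(9,5)*8=40 best=40 * → r--
[0,7] min(9,16)*7=63 best=63 * → l++
[1,7] min(7,16)*6=42 best=63 → l++
[2,7] min(20,16)*5=80 best=80 * → r--
[2,6] min(20,18)*4=72 best=80 → r--
[2,5] min(20,13)*3=39 best=80 → r--

l=2, r=4, best area=80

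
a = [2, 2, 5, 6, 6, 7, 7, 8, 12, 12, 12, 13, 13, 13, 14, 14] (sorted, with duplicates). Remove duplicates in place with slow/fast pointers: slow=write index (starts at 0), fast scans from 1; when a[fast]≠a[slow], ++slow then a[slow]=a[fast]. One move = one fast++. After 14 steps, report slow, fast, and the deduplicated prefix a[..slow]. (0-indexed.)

slow=0 fast=1: a[fast]=2=a[slow] dup, fast++
slow=0 fast=2: a[fast]=5≠a[slow]=2 write a[1]=5, slow++,fast++
slow=1 fast=3: a[fast]=6≠a[slow]=5 write a[2]=6, slow++,fast++
slow=2 fast=4: a[fast]=6=a[slow] dup, fast++
slow=2 fast=5: a[fast]=7≠a[slow]=6 write a[3]=7, slow++,fast++
slow=3 fast=6: a[fast]=7=a[slow] dup, fast++
slow=3 fast=7: a[fast]=8≠a[slow]=7 write a[4]=8, slow++,fast++
slow=4 fast=8: a[fast]=12≠a[slow]=8 write a[5]=12, slow++,fast++
slow=5 fast=9: a[fast]=12=a[slow] dup, fast++
slow=5 fast=10: a[fast]=12=a[slow] dup, fast++
slow=5 fast=11: a[fast]=13≠a[slow]=12 write a[6]=13, slow++,fast++
slow=6 fast=12: a[fast]=13=a[slow] dup, fast++
slow=6 fast=13: a[fast]=13=a[slow] dup, fast++
slow=6 fast=14: a[fast]=14≠a[slow]=13 write a[7]=14, slow++,fast++

slow=7, fast=15, prefix=[2, 5, 6, 7, 8, 12, 13, 14]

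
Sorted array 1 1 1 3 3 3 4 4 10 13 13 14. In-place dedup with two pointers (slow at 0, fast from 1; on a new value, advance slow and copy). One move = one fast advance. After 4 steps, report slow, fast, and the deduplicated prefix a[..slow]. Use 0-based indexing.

slow=1, fast=5, prefix=[1, 3]

slow=0 fast=1: a[fast]=1=a[slow] dup, fast++
slow=0 fast=2: a[fast]=1=a[slow] dup, fast++
slow=0 fast=3: a[fast]=3≠a[slow]=1 write a[1]=3, slow++,fast++
slow=1 fast=4: a[fast]=3=a[slow] dup, fast++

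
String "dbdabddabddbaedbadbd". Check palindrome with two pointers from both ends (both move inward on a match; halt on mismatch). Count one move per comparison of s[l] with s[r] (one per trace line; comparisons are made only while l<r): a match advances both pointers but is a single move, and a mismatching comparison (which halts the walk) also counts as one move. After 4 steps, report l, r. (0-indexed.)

l=4, r=15

[0,19] 'd'=='d' → l++,r--
[1,18] 'b'=='b' → l++,r--
[2,17] 'd'=='d' → l++,r--
[3,16] 'a'=='a' → l++,r--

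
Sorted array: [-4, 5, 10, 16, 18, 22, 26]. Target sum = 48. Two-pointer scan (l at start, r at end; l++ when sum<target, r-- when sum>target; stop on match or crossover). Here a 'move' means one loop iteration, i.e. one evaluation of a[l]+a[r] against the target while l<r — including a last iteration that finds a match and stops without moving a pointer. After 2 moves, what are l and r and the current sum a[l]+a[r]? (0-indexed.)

[0,6] -4+26=22 <48 → l++
[1,6] 5+26=31 <48 → l++

l=2, r=6, sum=36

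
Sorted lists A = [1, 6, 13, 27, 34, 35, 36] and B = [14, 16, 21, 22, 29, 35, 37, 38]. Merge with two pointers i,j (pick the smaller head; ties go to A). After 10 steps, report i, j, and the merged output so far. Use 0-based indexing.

i=5, j=5, merged so far=[1, 6, 13, 14, 16, 21, 22, 27, 29, 34]

[i=0,j=0] A[i]=1<=B[j]=14 take 1 → i++
[i=1,j=0] A[i]=6<=B[j]=14 take 6 → i++
[i=2,j=0] A[i]=13<=B[j]=14 take 13 → i++
[i=3,j=0] A[i]=27>B[j]=14 take 14 → j++
[i=3,j=1] A[i]=27>B[j]=16 take 16 → j++
[i=3,j=2] A[i]=27>B[j]=21 take 21 → j++
[i=3,j=3] A[i]=27>B[j]=22 take 22 → j++
[i=3,j=4] A[i]=27<=B[j]=29 take 27 → i++
[i=4,j=4] A[i]=34>B[j]=29 take 29 → j++
[i=4,j=5] A[i]=34<=B[j]=35 take 34 → i++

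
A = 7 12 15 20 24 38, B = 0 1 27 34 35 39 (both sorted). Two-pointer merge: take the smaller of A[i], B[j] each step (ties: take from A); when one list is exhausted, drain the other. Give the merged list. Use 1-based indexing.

[i=1,j=1] A[i]=7>B[j]=0 take 0 → j++
[i=1,j=2] A[i]=7>B[j]=1 take 1 → j++
[i=1,j=3] A[i]=7<=B[j]=27 take 7 → i++
[i=2,j=3] A[i]=12<=B[j]=27 take 12 → i++
[i=3,j=3] A[i]=15<=B[j]=27 take 15 → i++
[i=4,j=3] A[i]=20<=B[j]=27 take 20 → i++
[i=5,j=3] A[i]=24<=B[j]=27 take 24 → i++
[i=6,j=3] A[i]=38>B[j]=27 take 27 → j++
[i=6,j=4] A[i]=38>B[j]=34 take 34 → j++
[i=6,j=5] A[i]=38>B[j]=35 take 35 → j++
[i=6,j=6] A[i]=38<=B[j]=39 take 38 → i++
[i=7,j=6] A done, take B[j]=39 → j++

[0, 1, 7, 12, 15, 20, 24, 27, 34, 35, 38, 39]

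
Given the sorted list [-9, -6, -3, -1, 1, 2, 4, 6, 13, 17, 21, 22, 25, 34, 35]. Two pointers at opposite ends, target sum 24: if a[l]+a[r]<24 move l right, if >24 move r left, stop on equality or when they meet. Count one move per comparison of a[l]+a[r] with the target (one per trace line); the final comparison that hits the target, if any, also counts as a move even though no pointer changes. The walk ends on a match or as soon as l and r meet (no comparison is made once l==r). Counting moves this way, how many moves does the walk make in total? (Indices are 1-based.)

6 moves

l=1 r=15: -9+35=26 >24, r--
l=1 r=14: -9+34=25 >24, r--
l=1 r=13: -9+25=16 <24, l++
l=2 r=13: -6+25=19 <24, l++
l=3 r=13: -3+25=22 <24, l++
l=4 r=13: -1+25=24, found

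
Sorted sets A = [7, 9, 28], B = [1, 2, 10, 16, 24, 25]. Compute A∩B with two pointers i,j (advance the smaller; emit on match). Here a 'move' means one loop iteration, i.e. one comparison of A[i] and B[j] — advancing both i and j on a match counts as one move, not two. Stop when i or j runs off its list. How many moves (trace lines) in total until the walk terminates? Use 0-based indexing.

[i=0,j=0] 7>1 → j++
[i=0,j=1] 7>2 → j++
[i=0,j=2] 7<10 → i++
[i=1,j=2] 9<10 → i++
[i=2,j=2] 28>10 → j++
[i=2,j=3] 28>16 → j++
[i=2,j=4] 28>24 → j++
[i=2,j=5] 28>25 → j++

8 moves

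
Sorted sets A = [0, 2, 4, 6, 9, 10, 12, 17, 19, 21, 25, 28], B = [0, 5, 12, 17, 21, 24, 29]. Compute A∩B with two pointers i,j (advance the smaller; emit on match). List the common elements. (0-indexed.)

i=0 j=0: 0==0 emit, i++,j++
i=1 j=1: 2<5, i++
i=2 j=1: 4<5, i++
i=3 j=1: 6>5, j++
i=3 j=2: 6<12, i++
i=4 j=2: 9<12, i++
i=5 j=2: 10<12, i++
i=6 j=2: 12==12 emit, i++,j++
i=7 j=3: 17==17 emit, i++,j++
i=8 j=4: 19<21, i++
i=9 j=4: 21==21 emit, i++,j++
i=10 j=5: 25>24, j++
i=10 j=6: 25<29, i++
i=11 j=6: 28<29, i++

intersection = [0, 12, 17, 21]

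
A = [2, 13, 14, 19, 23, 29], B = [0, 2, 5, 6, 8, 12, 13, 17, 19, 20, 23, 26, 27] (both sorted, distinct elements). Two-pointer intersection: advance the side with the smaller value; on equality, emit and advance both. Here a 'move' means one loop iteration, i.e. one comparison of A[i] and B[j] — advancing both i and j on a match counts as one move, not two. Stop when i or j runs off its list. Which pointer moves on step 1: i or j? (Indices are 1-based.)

i=1 j=1: 2>0, j++

j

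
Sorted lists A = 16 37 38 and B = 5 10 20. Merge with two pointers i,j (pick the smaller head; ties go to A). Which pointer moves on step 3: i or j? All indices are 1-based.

i=1 j=1: A[i]=16>B[j]=5 take 5, j++
i=1 j=2: A[i]=16>B[j]=10 take 10, j++
i=1 j=3: A[i]=16<=B[j]=20 take 16, i++

i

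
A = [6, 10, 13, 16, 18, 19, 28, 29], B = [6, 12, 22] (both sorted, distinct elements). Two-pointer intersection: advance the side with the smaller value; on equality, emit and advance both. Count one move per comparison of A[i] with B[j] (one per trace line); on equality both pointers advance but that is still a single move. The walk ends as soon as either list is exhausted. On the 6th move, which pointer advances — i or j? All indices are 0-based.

i=0 j=0: 6==6 emit, i++,j++
i=1 j=1: 10<12, i++
i=2 j=1: 13>12, j++
i=2 j=2: 13<22, i++
i=3 j=2: 16<22, i++
i=4 j=2: 18<22, i++

i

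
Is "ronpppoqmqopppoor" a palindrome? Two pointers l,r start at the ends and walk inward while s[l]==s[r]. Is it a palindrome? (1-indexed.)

not a palindrome (mismatch at 3,15)

[1,17] 'r'=='r' → l++,r--
[2,16] 'o'=='o' → l++,r--
[3,15] 'n'!='o' → stop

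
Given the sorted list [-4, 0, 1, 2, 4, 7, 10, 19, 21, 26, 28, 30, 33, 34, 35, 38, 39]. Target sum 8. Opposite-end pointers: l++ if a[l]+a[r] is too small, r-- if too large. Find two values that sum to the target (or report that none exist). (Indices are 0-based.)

(1, 7)

l=0 r=16: -4+39=35 >8, r--
l=0 r=15: -4+38=34 >8, r--
l=0 r=14: -4+35=31 >8, r--
l=0 r=13: -4+34=30 >8, r--
l=0 r=12: -4+33=29 >8, r--
l=0 r=11: -4+30=26 >8, r--
l=0 r=10: -4+28=24 >8, r--
l=0 r=9: -4+26=22 >8, r--
l=0 r=8: -4+21=17 >8, r--
l=0 r=7: -4+19=15 >8, r--
l=0 r=6: -4+10=6 <8, l++
l=1 r=6: 0+10=10 >8, r--
l=1 r=5: 0+7=7 <8, l++
l=2 r=5: 1+7=8, found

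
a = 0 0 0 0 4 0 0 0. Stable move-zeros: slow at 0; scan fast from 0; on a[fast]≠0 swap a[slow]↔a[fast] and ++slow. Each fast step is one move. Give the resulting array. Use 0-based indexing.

slow=0 fast=0: a[fast]=0, fast++
slow=0 fast=1: a[fast]=0, fast++
slow=0 fast=2: a[fast]=0, fast++
slow=0 fast=3: a[fast]=0, fast++
slow=0 fast=4: a[fast]=4≠0 swap→a[0]=4, slow++,fast++
slow=1 fast=5: a[fast]=0, fast++
slow=1 fast=6: a[fast]=0, fast++
slow=1 fast=7: a[fast]=0, fast++

[4, 0, 0, 0, 0, 0, 0, 0]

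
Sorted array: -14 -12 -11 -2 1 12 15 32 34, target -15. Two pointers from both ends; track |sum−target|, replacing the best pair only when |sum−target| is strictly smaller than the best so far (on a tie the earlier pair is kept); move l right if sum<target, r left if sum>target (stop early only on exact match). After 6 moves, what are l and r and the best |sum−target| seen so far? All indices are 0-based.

l=1, r=3, best |Δ|=1

l=0 r=8: -14+34=20 d=35 *, r--
l=0 r=7: -14+32=18 d=33 *, r--
l=0 r=6: -14+15=1 d=16 *, r--
l=0 r=5: -14+12=-2 d=13 *, r--
l=0 r=4: -14+1=-13 d=2 *, r--
l=0 r=3: -14+-2=-16 d=1 *, l++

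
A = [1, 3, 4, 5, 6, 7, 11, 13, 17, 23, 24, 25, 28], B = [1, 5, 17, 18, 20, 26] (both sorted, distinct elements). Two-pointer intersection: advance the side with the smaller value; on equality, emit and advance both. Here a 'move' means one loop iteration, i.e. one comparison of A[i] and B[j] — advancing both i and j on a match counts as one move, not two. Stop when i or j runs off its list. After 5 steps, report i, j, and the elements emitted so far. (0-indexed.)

[i=0,j=0] 1==1 emit → i++,j++
[i=1,j=1] 3<5 → i++
[i=2,j=1] 4<5 → i++
[i=3,j=1] 5==5 emit → i++,j++
[i=4,j=2] 6<17 → i++

i=5, j=2, emitted=[1, 5]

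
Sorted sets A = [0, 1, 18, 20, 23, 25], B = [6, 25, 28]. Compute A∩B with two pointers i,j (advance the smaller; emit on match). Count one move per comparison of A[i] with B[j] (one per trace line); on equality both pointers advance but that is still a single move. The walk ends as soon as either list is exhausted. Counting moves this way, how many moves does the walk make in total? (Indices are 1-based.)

7 moves

[i=1,j=1] 0<6 → i++
[i=2,j=1] 1<6 → i++
[i=3,j=1] 18>6 → j++
[i=3,j=2] 18<25 → i++
[i=4,j=2] 20<25 → i++
[i=5,j=2] 23<25 → i++
[i=6,j=2] 25==25 emit → i++,j++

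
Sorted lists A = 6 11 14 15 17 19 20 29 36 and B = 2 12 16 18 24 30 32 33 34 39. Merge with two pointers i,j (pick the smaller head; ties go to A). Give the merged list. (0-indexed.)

i=0 j=0: A[i]=6>B[j]=2 take 2, j++
i=0 j=1: A[i]=6<=B[j]=12 take 6, i++
i=1 j=1: A[i]=11<=B[j]=12 take 11, i++
i=2 j=1: A[i]=14>B[j]=12 take 12, j++
i=2 j=2: A[i]=14<=B[j]=16 take 14, i++
i=3 j=2: A[i]=15<=B[j]=16 take 15, i++
i=4 j=2: A[i]=17>B[j]=16 take 16, j++
i=4 j=3: A[i]=17<=B[j]=18 take 17, i++
i=5 j=3: A[i]=19>B[j]=18 take 18, j++
i=5 j=4: A[i]=19<=B[j]=24 take 19, i++
i=6 j=4: A[i]=20<=B[j]=24 take 20, i++
i=7 j=4: A[i]=29>B[j]=24 take 24, j++
i=7 j=5: A[i]=29<=B[j]=30 take 29, i++
i=8 j=5: A[i]=36>B[j]=30 take 30, j++
i=8 j=6: A[i]=36>B[j]=32 take 32, j++
i=8 j=7: A[i]=36>B[j]=33 take 33, j++
i=8 j=8: A[i]=36>B[j]=34 take 34, j++
i=8 j=9: A[i]=36<=B[j]=39 take 36, i++
i=9 j=9: A done, take B[j]=39, j++

[2, 6, 11, 12, 14, 15, 16, 17, 18, 19, 20, 24, 29, 30, 32, 33, 34, 36, 39]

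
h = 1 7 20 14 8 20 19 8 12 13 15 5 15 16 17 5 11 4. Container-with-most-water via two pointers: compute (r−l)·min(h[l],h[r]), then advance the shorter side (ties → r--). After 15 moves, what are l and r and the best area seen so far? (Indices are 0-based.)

[0,17] min(1,4)*17=17 best=17 * → l++
[1,17] min(7,4)*16=64 best=64 * → r--
[1,16] min(7,11)*15=105 best=105 * → l++
[2,16] min(20,11)*14=154 best=154 * → r--
[2,15] min(20,5)*13=65 best=154 → r--
[2,14] min(20,17)*12=204 best=204 * → r--
[2,13] min(20,16)*11=176 best=204 → r--
[2,12] min(20,15)*10=150 best=204 → r--
[2,11] min(20,5)*9=45 best=204 → r--
[2,10] min(20,15)*8=120 best=204 → r--
[2,9] min(20,13)*7=91 best=204 → r--
[2,8] min(20,12)*6=72 best=204 → r--
[2,7] min(20,8)*5=40 best=204 → r--
[2,6] min(20,19)*4=76 best=204 → r--
[2,5] min(20,20)*3=60 best=204 → r--

l=2, r=4, best area=204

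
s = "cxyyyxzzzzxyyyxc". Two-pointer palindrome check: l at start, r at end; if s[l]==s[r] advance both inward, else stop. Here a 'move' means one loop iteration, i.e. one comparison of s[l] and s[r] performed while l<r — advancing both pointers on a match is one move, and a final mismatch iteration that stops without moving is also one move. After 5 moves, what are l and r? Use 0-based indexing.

[0,15] 'c'=='c' → l++,r--
[1,14] 'x'=='x' → l++,r--
[2,13] 'y'=='y' → l++,r--
[3,12] 'y'=='y' → l++,r--
[4,11] 'y'=='y' → l++,r--

l=5, r=10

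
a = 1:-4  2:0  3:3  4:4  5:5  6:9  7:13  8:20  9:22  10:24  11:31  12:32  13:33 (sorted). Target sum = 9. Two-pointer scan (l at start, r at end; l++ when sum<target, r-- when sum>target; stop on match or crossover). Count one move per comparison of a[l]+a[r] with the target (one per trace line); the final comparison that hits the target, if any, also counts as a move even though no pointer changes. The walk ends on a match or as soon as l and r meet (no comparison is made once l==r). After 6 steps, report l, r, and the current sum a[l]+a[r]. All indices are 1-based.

[1,13] -4+33=29 >9 → r--
[1,12] -4+32=28 >9 → r--
[1,11] -4+31=27 >9 → r--
[1,10] -4+24=20 >9 → r--
[1,9] -4+22=18 >9 → r--
[1,8] -4+20=16 >9 → r--

l=1, r=7, sum=9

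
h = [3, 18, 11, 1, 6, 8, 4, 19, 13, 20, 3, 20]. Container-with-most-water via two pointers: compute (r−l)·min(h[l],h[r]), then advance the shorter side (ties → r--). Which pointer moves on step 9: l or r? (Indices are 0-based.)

l

l=0 r=11: min(3,20)*11=33 best=33 *, l++
l=1 r=11: min(18,20)*10=180 best=180 *, l++
l=2 r=11: min(11,20)*9=99 best=180, l++
l=3 r=11: min(1,20)*8=8 best=180, l++
l=4 r=11: min(6,20)*7=42 best=180, l++
l=5 r=11: min(8,20)*6=48 best=180, l++
l=6 r=11: min(4,20)*5=20 best=180, l++
l=7 r=11: min(19,20)*4=76 best=180, l++
l=8 r=11: min(13,20)*3=39 best=180, l++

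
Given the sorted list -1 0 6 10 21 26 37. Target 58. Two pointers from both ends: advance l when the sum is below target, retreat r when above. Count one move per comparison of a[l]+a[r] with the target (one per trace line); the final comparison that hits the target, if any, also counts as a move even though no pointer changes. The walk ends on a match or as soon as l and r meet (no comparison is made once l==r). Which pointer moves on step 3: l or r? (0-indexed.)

l=0 r=6: -1+37=36 <58, l++
l=1 r=6: 0+37=37 <58, l++
l=2 r=6: 6+37=43 <58, l++

l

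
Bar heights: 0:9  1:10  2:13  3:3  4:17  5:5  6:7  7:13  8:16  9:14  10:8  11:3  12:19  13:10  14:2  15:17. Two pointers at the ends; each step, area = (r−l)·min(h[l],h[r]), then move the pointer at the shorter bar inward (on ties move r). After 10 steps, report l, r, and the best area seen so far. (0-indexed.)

[0,15] min(9,17)*15=135 best=135 * → l++
[1,15] min(10,17)*14=140 best=140 * → l++
[2,15] min(13,17)*13=169 best=169 * → l++
[3,15] min(3,17)*12=36 best=169 → l++
[4,15] min(17,17)*11=187 best=187 * → r--
[4,14] min(17,2)*10=20 best=187 → r--
[4,13] min(17,10)*9=90 best=187 → r--
[4,12] min(17,19)*8=136 best=187 → l++
[5,12] min(5,19)*7=35 best=187 → l++
[6,12] min(7,19)*6=42 best=187 → l++

l=7, r=12, best area=187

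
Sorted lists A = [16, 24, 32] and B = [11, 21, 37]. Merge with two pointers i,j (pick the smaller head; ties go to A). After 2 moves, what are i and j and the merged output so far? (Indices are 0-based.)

i=1, j=1, merged so far=[11, 16]

i=0 j=0: A[i]=16>B[j]=11 take 11, j++
i=0 j=1: A[i]=16<=B[j]=21 take 16, i++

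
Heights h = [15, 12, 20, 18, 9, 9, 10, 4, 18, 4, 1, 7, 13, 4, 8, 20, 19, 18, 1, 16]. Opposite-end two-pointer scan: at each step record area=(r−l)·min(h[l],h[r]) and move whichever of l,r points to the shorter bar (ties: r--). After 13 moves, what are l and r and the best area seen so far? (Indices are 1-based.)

l=3, r=9, best area=285

[1,20] min(15,16)*19=285 best=285 * → l++
[2,20] min(12,16)*18=216 best=285 → l++
[3,20] min(20,16)*17=272 best=285 → r--
[3,19] min(20,1)*16=16 best=285 → r--
[3,18] min(20,18)*15=270 best=285 → r--
[3,17] min(20,19)*14=266 best=285 → r--
[3,16] min(20,20)*13=260 best=285 → r--
[3,15] min(20,8)*12=96 best=285 → r--
[3,14] min(20,4)*11=44 best=285 → r--
[3,13] min(20,13)*10=130 best=285 → r--
[3,12] min(20,7)*9=63 best=285 → r--
[3,11] min(20,1)*8=8 best=285 → r--
[3,10] min(20,4)*7=28 best=285 → r--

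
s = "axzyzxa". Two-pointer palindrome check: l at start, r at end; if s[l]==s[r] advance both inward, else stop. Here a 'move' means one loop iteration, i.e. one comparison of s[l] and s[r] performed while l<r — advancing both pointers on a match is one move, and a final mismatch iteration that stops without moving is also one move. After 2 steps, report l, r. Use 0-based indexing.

l=2, r=4

[0,6] 'a'=='a' → l++,r--
[1,5] 'x'=='x' → l++,r--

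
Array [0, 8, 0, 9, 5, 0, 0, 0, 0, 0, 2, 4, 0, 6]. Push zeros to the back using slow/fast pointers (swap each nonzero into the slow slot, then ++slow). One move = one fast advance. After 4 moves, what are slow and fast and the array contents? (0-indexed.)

slow=0 fast=0: a[fast]=0, fast++
slow=0 fast=1: a[fast]=8≠0 swap→a[0]=8, slow++,fast++
slow=1 fast=2: a[fast]=0, fast++
slow=1 fast=3: a[fast]=9≠0 swap→a[1]=9, slow++,fast++

slow=2, fast=4, a=[8, 9, 0, 0, 5, 0, 0, 0, 0, 0, 2, 4, 0, 6]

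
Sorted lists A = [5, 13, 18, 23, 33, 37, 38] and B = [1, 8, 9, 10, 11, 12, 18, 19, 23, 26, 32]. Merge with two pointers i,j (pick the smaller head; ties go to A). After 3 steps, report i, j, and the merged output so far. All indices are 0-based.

i=0 j=0: A[i]=5>B[j]=1 take 1, j++
i=0 j=1: A[i]=5<=B[j]=8 take 5, i++
i=1 j=1: A[i]=13>B[j]=8 take 8, j++

i=1, j=2, merged so far=[1, 5, 8]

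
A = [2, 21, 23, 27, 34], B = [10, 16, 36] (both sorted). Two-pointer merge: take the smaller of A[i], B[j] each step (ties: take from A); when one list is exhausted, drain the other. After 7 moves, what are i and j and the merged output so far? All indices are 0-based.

i=0 j=0: A[i]=2<=B[j]=10 take 2, i++
i=1 j=0: A[i]=21>B[j]=10 take 10, j++
i=1 j=1: A[i]=21>B[j]=16 take 16, j++
i=1 j=2: A[i]=21<=B[j]=36 take 21, i++
i=2 j=2: A[i]=23<=B[j]=36 take 23, i++
i=3 j=2: A[i]=27<=B[j]=36 take 27, i++
i=4 j=2: A[i]=34<=B[j]=36 take 34, i++

i=5, j=2, merged so far=[2, 10, 16, 21, 23, 27, 34]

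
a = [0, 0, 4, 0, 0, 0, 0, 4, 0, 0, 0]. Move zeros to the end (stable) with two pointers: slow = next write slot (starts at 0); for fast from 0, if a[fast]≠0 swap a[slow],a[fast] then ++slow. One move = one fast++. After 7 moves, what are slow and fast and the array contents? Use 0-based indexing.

slow=0 fast=0: a[fast]=0, fast++
slow=0 fast=1: a[fast]=0, fast++
slow=0 fast=2: a[fast]=4≠0 swap→a[0]=4, slow++,fast++
slow=1 fast=3: a[fast]=0, fast++
slow=1 fast=4: a[fast]=0, fast++
slow=1 fast=5: a[fast]=0, fast++
slow=1 fast=6: a[fast]=0, fast++

slow=1, fast=7, a=[4, 0, 0, 0, 0, 0, 0, 4, 0, 0, 0]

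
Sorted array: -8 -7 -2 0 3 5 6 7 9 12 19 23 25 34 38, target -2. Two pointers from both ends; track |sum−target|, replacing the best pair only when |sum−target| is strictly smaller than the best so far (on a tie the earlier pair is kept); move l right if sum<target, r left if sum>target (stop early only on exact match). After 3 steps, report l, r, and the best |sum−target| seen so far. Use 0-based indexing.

l=0, r=11, best |Δ|=19

[0,14] -8+38=30 d=32 * → r--
[0,13] -8+34=26 d=28 * → r--
[0,12] -8+25=17 d=19 * → r--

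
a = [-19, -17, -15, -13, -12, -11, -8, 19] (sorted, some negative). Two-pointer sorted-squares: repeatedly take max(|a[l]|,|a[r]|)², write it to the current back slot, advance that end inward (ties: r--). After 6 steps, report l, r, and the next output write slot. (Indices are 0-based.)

l=5, r=6, next write slot=1

[0,7] |-19|<=|19| out[7]=361 → r--
[0,6] |-19|>|-8| out[6]=361 → l++
[1,6] |-17|>|-8| out[5]=289 → l++
[2,6] |-15|>|-8| out[4]=225 → l++
[3,6] |-13|>|-8| out[3]=169 → l++
[4,6] |-12|>|-8| out[2]=144 → l++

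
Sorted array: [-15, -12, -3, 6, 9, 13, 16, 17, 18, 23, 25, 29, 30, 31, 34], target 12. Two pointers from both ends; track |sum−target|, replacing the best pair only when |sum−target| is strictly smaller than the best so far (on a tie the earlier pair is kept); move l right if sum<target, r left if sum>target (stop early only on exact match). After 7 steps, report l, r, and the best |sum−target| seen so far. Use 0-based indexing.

[0,14] -15+34=19 d=7 * → r--
[0,13] -15+31=16 d=4 * → r--
[0,12] -15+30=15 d=3 * → r--
[0,11] -15+29=14 d=2 * → r--
[0,10] -15+25=10 d=2 → l++
[1,10] -12+25=13 d=1 * → r--
[1,9] -12+23=11 d=1 → l++

l=2, r=9, best |Δ|=1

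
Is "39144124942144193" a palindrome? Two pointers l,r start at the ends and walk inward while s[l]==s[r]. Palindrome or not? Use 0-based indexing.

l=0 r=16: '3'=='3', l++,r--
l=1 r=15: '9'=='9', l++,r--
l=2 r=14: '1'=='1', l++,r--
l=3 r=13: '4'=='4', l++,r--
l=4 r=12: '4'=='4', l++,r--
l=5 r=11: '1'=='1', l++,r--
l=6 r=10: '2'=='2', l++,r--
l=7 r=9: '4'=='4', l++,r--

palindrome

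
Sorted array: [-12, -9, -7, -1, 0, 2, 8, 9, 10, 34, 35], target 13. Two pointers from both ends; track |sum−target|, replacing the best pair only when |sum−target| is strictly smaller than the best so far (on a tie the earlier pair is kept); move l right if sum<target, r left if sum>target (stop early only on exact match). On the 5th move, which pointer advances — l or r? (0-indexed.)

l

[0,10] -12+35=23 d=10 * → r--
[0,9] -12+34=22 d=9 * → r--
[0,8] -12+10=-2 d=15 → l++
[1,8] -9+10=1 d=12 → l++
[2,8] -7+10=3 d=10 → l++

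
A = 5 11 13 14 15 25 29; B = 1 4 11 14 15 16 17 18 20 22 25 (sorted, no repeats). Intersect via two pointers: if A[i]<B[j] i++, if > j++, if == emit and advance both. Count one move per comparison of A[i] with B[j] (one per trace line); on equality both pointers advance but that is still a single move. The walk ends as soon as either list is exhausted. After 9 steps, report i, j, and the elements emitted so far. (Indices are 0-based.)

[i=0,j=0] 5>1 → j++
[i=0,j=1] 5>4 → j++
[i=0,j=2] 5<11 → i++
[i=1,j=2] 11==11 emit → i++,j++
[i=2,j=3] 13<14 → i++
[i=3,j=3] 14==14 emit → i++,j++
[i=4,j=4] 15==15 emit → i++,j++
[i=5,j=5] 25>16 → j++
[i=5,j=6] 25>17 → j++

i=5, j=7, emitted=[11, 14, 15]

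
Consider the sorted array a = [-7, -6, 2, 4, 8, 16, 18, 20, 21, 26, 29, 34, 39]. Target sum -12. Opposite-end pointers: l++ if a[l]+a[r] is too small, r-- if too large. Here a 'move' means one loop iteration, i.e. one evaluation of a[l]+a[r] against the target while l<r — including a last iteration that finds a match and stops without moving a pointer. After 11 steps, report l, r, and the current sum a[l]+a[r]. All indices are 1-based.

l=1 r=13: -7+39=32 >-12, r--
l=1 r=12: -7+34=27 >-12, r--
l=1 r=11: -7+29=22 >-12, r--
l=1 r=10: -7+26=19 >-12, r--
l=1 r=9: -7+21=14 >-12, r--
l=1 r=8: -7+20=13 >-12, r--
l=1 r=7: -7+18=11 >-12, r--
l=1 r=6: -7+16=9 >-12, r--
l=1 r=5: -7+8=1 >-12, r--
l=1 r=4: -7+4=-3 >-12, r--
l=1 r=3: -7+2=-5 >-12, r--

l=1, r=2, sum=-13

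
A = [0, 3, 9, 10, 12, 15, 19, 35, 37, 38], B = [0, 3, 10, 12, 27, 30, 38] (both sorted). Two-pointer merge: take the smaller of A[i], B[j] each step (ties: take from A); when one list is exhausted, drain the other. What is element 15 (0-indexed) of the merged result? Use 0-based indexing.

merged[15] = 38

[i=0,j=0] A[i]=0<=B[j]=0 take 0 → i++
[i=1,j=0] A[i]=3>B[j]=0 take 0 → j++
[i=1,j=1] A[i]=3<=B[j]=3 take 3 → i++
[i=2,j=1] A[i]=9>B[j]=3 take 3 → j++
[i=2,j=2] A[i]=9<=B[j]=10 take 9 → i++
[i=3,j=2] A[i]=10<=B[j]=10 take 10 → i++
[i=4,j=2] A[i]=12>B[j]=10 take 10 → j++
[i=4,j=3] A[i]=12<=B[j]=12 take 12 → i++
[i=5,j=3] A[i]=15>B[j]=12 take 12 → j++
[i=5,j=4] A[i]=15<=B[j]=27 take 15 → i++
[i=6,j=4] A[i]=19<=B[j]=27 take 19 → i++
[i=7,j=4] A[i]=35>B[j]=27 take 27 → j++
[i=7,j=5] A[i]=35>B[j]=30 take 30 → j++
[i=7,j=6] A[i]=35<=B[j]=38 take 35 → i++
[i=8,j=6] A[i]=37<=B[j]=38 take 37 → i++
[i=9,j=6] A[i]=38<=B[j]=38 take 38 → i++
[i=10,j=6] A done, take B[j]=38 → j++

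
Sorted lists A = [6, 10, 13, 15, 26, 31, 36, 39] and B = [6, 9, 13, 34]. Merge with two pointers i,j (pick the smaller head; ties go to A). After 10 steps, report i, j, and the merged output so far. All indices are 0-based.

i=6, j=4, merged so far=[6, 6, 9, 10, 13, 13, 15, 26, 31, 34]

[i=0,j=0] A[i]=6<=B[j]=6 take 6 → i++
[i=1,j=0] A[i]=10>B[j]=6 take 6 → j++
[i=1,j=1] A[i]=10>B[j]=9 take 9 → j++
[i=1,j=2] A[i]=10<=B[j]=13 take 10 → i++
[i=2,j=2] A[i]=13<=B[j]=13 take 13 → i++
[i=3,j=2] A[i]=15>B[j]=13 take 13 → j++
[i=3,j=3] A[i]=15<=B[j]=34 take 15 → i++
[i=4,j=3] A[i]=26<=B[j]=34 take 26 → i++
[i=5,j=3] A[i]=31<=B[j]=34 take 31 → i++
[i=6,j=3] A[i]=36>B[j]=34 take 34 → j++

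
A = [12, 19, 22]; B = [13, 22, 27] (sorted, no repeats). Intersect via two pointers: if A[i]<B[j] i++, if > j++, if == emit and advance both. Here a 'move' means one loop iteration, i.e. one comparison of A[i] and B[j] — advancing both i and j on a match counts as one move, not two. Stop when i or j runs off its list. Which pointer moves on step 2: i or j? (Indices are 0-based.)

i=0 j=0: 12<13, i++
i=1 j=0: 19>13, j++

j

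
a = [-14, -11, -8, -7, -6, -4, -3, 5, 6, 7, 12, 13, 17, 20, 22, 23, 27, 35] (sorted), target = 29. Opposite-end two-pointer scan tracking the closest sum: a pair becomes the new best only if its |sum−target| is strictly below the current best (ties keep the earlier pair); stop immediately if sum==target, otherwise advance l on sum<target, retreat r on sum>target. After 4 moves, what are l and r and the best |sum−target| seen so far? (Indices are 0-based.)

l=4, r=17, best |Δ|=1

[0,17] -14+35=21 d=8 * → l++
[1,17] -11+35=24 d=5 * → l++
[2,17] -8+35=27 d=2 * → l++
[3,17] -7+35=28 d=1 * → l++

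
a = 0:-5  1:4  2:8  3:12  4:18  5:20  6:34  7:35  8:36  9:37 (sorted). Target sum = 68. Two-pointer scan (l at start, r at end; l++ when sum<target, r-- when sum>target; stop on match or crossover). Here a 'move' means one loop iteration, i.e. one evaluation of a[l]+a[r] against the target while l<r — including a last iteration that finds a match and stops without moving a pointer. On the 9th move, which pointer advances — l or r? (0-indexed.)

[0,9] -5+37=32 <68 → l++
[1,9] 4+37=41 <68 → l++
[2,9] 8+37=45 <68 → l++
[3,9] 12+37=49 <68 → l++
[4,9] 18+37=55 <68 → l++
[5,9] 20+37=57 <68 → l++
[6,9] 34+37=71 >68 → r--
[6,8] 34+36=70 >68 → r--
[6,7] 34+35=69 >68 → r--

r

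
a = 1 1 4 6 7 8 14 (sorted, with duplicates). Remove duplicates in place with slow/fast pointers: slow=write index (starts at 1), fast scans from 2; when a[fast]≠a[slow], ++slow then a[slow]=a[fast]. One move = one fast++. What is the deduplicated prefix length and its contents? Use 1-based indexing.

length 6; prefix = [1, 4, 6, 7, 8, 14]

slow=1 fast=2: a[fast]=1=a[slow] dup, fast++
slow=1 fast=3: a[fast]=4≠a[slow]=1 write a[2]=4, slow++,fast++
slow=2 fast=4: a[fast]=6≠a[slow]=4 write a[3]=6, slow++,fast++
slow=3 fast=5: a[fast]=7≠a[slow]=6 write a[4]=7, slow++,fast++
slow=4 fast=6: a[fast]=8≠a[slow]=7 write a[5]=8, slow++,fast++
slow=5 fast=7: a[fast]=14≠a[slow]=8 write a[6]=14, slow++,fast++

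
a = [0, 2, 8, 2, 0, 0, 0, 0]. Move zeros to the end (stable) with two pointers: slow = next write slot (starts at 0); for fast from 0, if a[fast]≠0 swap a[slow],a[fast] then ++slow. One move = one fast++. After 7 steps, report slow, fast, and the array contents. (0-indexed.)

(s=0,f=0) a[fast]=0 → fast++
(s=0,f=1) a[fast]=2≠0 swap→a[0]=2 → slow++,fast++
(s=1,f=2) a[fast]=8≠0 swap→a[1]=8 → slow++,fast++
(s=2,f=3) a[fast]=2≠0 swap→a[2]=2 → slow++,fast++
(s=3,f=4) a[fast]=0 → fast++
(s=3,f=5) a[fast]=0 → fast++
(s=3,f=6) a[fast]=0 → fast++

slow=3, fast=7, a=[2, 8, 2, 0, 0, 0, 0, 0]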